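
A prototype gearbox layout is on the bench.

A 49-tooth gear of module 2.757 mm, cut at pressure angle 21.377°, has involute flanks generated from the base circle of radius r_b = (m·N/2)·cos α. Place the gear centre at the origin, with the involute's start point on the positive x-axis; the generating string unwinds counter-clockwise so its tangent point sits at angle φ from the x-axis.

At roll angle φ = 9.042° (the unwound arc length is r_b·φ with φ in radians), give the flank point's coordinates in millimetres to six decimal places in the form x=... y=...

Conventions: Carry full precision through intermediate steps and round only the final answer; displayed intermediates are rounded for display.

x=63.677831 y=0.082200

recognized (one wheel, involute flank): single-mesh tooth geometry, m = 2.757, N = 49
pitch radius r_p = m·N/2 = 2.757·49/2 = 67.546500
base radius r_b = r_p·cos α = 67.546500·cos 21.377° = 62.899450
roll angle φ = 9.042° = 0.15781267 rad
x = r_b·(cos φ + φ·sin φ) = 63.677831
y = r_b·(sin φ − φ·cos φ) = 0.082200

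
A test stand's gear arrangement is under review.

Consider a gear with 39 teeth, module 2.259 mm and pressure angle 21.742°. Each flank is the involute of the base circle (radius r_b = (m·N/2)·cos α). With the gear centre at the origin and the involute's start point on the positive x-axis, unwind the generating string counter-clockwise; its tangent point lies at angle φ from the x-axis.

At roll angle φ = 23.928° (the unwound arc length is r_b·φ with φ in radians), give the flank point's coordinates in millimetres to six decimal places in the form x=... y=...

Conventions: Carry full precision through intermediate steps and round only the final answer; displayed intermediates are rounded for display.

topology: single-mesh involute geometry — m = 2.259, N = 39
pitch radius r_p = m·N/2 = 2.259·39/2 = 44.050500
base radius r_b = r_p·cos α = 44.050500·cos 21.742° = 40.916804
roll angle φ = 23.928° = 0.41762238 rad
x = r_b·(cos φ + φ·sin φ) = 44.330846
y = r_b·(sin φ − φ·cos φ) = 0.976199

x=44.330846 y=0.976199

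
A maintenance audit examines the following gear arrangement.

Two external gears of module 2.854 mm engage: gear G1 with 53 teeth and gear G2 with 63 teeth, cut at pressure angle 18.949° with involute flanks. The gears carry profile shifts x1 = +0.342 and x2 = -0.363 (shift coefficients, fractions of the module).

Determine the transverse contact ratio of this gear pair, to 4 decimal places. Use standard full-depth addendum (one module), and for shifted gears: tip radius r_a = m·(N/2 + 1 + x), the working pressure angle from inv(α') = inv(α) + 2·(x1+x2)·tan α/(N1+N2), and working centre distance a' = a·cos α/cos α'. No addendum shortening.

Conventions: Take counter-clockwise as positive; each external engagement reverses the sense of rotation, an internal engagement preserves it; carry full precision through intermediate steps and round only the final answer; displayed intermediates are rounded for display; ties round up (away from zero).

topology: single-mesh involute geometry — m = 2.854, 53T/63T pair
base radii: r_b1 = 71.532404, r_b2 = 85.029085
tip radii: r_a1 = 79.461068, r_a2 = 91.718998
inv(α') = inv(18.949°) + 2·(+0.342-0.363)·tan α/(53+63) = 0.01248552  ⇒  α' = 18.88837°
a' = a·cos α / cos α' = 165.5320·cos 18.949°/cos 18.88837° = 165.471974
action lengths: √(r_a1²−r_b1²) = 34.600238, √(r_a2²−r_b2²) = 34.386471
base pitch p_b = π·m·cos α = 8.480214
CR = (34.600238 + 34.386471 − 165.471974·sin 18.88837°)/8.480214 = 1.818260
contact ratio ≈ 1.8183

1.8183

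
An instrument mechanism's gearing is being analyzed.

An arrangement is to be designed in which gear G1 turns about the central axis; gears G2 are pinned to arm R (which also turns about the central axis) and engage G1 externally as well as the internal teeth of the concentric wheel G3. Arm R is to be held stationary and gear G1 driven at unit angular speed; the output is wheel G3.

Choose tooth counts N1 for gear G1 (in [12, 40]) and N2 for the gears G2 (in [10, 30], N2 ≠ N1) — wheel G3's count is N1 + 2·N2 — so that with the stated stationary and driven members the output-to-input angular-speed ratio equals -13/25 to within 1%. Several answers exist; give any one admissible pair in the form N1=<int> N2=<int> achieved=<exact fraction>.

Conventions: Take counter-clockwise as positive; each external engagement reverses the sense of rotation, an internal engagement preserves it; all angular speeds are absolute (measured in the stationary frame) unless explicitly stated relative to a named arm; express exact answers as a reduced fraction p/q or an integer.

N1=26 N2=12 achieved=-13/25

topology: planetary set — design target -13/25, arm = carrier (Willis)
Willis with ω_arm = 0: ω_ring/ω_sun = −N1/N3; set equal to -13/25  ⇒  N3/N1 = −1/(-13/25) = 25/13
N3 = N1 + 2·N2  ⇒  N2/N1 = (N3/N1 − 1)/2 = (25/13 − 1)/2 = 6/13
smallest multiple with N1 ≥ 12 and N2 ≥ 10: k = 2  ⇒  N1 = 2·13 = 26, N2 = 2·6 = 12 (N1 ≤ 40, N2 ≤ 30, N2 ≠ N1 ✓), N3 = 26 + 2·12 = 50
check: −N1/N3 with N1 = 26, N3 = 50 gives -13/25; |achieved − target| = 0 ≤ 13/2500 ✓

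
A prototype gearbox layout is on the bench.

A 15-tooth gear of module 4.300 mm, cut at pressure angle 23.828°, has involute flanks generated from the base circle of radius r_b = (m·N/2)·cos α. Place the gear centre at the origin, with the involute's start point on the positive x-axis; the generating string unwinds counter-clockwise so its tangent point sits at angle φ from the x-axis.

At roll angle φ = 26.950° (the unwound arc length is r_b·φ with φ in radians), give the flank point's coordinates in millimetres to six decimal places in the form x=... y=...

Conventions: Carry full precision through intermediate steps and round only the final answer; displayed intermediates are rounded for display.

x=32.586261 y=1.000889

class = single-mesh tooth geometry [base-circle involute, m = 4.300, 15T]
pitch radius r_p = m·N/2 = 4.300·15/2 = 32.250000
base radius r_b = r_p·cos α = 32.250000·cos 23.828° = 29.501086
roll angle φ = 26.950° = 0.47036623 rad
x = r_b·(cos φ + φ·sin φ) = 32.586261
y = r_b·(sin φ − φ·cos φ) = 1.000889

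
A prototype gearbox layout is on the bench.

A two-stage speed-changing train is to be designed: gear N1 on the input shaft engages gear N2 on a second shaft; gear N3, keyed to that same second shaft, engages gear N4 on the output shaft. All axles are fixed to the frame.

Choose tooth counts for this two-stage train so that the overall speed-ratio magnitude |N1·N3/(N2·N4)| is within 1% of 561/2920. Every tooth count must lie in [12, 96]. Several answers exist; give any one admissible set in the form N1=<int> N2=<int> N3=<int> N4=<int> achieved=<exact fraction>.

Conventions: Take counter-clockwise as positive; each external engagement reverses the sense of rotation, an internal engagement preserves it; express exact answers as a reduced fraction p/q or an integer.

topology: fixed-axis compound train — 2 stages, target 561/2920
target = 561/2920 in lowest terms: an exact hit needs N1·N3 = k·561 and N2·N4 = k·2920 for one integer k, every count in [12, 96]; additionally prefer no 1:1 stage (N1 ≠ N2, N3 ≠ N4)
k = 1: N1·N3 = 561 = 17·33, N2·N4 = 2920 = 40·73
achieved = 17·33/(40·73) = 561/2920; |achieved − target| = 0 ≤ 561/292000 ✓

N1=17 N2=40 N3=33 N4=73 achieved=561/2920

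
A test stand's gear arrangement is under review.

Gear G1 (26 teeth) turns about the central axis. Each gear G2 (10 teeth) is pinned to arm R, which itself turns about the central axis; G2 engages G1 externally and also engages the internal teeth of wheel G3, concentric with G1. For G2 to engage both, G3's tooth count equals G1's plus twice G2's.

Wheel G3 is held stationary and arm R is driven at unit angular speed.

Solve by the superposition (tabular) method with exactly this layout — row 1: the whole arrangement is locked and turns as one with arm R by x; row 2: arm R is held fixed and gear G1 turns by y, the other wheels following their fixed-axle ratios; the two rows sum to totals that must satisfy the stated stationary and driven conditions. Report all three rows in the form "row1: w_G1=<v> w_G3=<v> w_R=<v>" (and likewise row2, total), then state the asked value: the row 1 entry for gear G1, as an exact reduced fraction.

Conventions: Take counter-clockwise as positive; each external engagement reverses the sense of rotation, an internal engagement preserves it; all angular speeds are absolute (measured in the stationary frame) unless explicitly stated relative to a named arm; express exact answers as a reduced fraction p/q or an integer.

class = planetary set [G3 = 26+2·10 = 46; Willis about the carrier]
row 1: whole set turns with the arm by x
row 2 (arm held, sun turns y): ω_ring = −(26/46)·y, ω_arm = 0
boundary: total ω_ring = x − (26/46)·y = 0 and total ω_arm = x = 1  ⇒  y = 23/13, x = 1
row 2 ring = −(26/46)·23/13 = -1
totals (row 1 + row 2): sun 1 + 23/13 = 36/13, ring 1 + (-1) = 0, arm 1 + 0 = 1
asked cell (row1, sun) = 1

row1: w_G1=1 w_G3=1 w_R=1
row2: w_G1=23/13 w_G3=-1 w_R=0
total: w_G1=36/13 w_G3=0 w_R=1
asked value: 1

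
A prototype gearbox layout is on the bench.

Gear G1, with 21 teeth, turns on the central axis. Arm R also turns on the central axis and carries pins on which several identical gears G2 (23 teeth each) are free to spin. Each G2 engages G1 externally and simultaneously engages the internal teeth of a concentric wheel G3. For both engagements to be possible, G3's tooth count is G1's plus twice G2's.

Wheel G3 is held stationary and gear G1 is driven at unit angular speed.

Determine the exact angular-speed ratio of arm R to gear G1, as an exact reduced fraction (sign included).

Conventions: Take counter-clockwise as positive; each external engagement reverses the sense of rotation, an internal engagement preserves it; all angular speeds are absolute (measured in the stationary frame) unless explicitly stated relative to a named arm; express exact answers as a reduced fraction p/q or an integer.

21/88

recognized (axles ride arm R): planetary set, 21/23/67 teeth
ring teeth: 21 + 2·23 = 67
21(ω_sun−ω_arm) = −67(ω_ring−ω_arm),  ω_ring = 0, ω_sun = 1
21(1−ω_arm) = −67(0−ω_arm)  ⇒  88·ω_arm = 21  ⇒  ω_arm = 21/88
ω_out/ω_in = 21/88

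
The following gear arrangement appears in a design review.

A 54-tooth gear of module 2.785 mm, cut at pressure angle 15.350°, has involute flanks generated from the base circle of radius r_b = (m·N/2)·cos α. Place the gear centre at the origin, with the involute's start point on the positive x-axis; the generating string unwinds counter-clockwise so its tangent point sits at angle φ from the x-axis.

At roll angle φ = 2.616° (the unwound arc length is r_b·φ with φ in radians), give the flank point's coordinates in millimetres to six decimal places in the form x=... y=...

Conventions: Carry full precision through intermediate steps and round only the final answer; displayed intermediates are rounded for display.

recognized (one wheel, involute flank): single-mesh tooth geometry, m = 2.785, N = 54
pitch radius r_p = m·N/2 = 2.785·54/2 = 75.195000
base radius r_b = r_p·cos α = 75.195000·cos 15.350° = 72.512552
roll angle φ = 2.616° = 0.04565781 rad
x = r_b·(cos φ + φ·sin φ) = 72.588094
y = r_b·(sin φ − φ·cos φ) = 0.002300

x=72.588094 y=0.002300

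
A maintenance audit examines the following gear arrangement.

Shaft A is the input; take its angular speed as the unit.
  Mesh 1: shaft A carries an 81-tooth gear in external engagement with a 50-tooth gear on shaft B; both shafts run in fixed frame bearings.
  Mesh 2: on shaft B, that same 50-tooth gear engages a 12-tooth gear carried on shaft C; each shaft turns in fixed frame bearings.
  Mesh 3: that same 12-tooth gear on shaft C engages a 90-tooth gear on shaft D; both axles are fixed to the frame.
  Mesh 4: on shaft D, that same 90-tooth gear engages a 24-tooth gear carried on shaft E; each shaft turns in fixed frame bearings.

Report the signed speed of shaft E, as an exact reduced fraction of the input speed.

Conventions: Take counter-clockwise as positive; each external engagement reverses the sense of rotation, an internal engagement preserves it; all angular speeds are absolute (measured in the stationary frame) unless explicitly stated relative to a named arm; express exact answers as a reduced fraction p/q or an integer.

4-mesh fixed-axis compound train (all bearings frame-fixed)
mesh 1 [81T→50T]: |ω|/ω_in = 1×81/50 = 81/50, sense flips to −
mesh 2 [50T→12T]: |ω|/ω_in = (81/50)×50/12 = 27/4, sense flips to +
mesh 3 [12T→90T]: |ω|/ω_in = (27/4)×12/90 = 9/10, sense flips to −
mesh 4 [90T→24T]: |ω|/ω_in = (9/10)×90/24 = 27/8, sense flips to +
signed output speed (× input speed) = 27/8

27/8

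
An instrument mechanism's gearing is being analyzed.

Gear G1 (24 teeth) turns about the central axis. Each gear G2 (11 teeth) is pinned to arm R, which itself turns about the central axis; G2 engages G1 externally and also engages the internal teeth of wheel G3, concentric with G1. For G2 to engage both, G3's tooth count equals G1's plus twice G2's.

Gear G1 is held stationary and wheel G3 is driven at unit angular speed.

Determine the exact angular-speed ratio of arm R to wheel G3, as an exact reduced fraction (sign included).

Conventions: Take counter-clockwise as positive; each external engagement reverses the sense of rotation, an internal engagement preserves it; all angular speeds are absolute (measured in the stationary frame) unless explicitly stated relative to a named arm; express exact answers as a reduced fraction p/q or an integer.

topology: planetary set — G1 24T / G2 11T / G3 46T, arm = carrier (Willis)
ring teeth: 24 + 2·11 = 46
24(ω_sun−ω_arm) = −46(ω_ring−ω_arm),  ω_sun = 0, ω_ring = 1
24(0−ω_arm) = −46(1−ω_arm)  ⇒  70·ω_arm = 46  ⇒  ω_arm = 23/35
ω_out/ω_in = 23/35

23/35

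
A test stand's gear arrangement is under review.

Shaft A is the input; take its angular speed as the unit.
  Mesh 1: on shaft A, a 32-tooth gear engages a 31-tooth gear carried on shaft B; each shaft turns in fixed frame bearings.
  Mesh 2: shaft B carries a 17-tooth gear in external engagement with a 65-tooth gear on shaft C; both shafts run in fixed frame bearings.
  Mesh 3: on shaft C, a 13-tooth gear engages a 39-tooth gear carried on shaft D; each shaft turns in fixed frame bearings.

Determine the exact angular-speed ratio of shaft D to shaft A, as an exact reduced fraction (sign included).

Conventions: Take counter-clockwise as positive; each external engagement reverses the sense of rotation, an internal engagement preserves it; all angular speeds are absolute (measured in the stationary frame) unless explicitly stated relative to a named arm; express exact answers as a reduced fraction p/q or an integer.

class = fixed-axis compound train [3 meshes; 3 ratios multiply, 3 sense flips]
mesh 1 [32T→31T]: running ratio 32/31, sense −
mesh 2 [17T→65T]: running ratio 544/2015, sense +
mesh 3 [13T→39T]: running ratio 544/6045, sense −
ω_out/ω_in = -544/6045

-544/6045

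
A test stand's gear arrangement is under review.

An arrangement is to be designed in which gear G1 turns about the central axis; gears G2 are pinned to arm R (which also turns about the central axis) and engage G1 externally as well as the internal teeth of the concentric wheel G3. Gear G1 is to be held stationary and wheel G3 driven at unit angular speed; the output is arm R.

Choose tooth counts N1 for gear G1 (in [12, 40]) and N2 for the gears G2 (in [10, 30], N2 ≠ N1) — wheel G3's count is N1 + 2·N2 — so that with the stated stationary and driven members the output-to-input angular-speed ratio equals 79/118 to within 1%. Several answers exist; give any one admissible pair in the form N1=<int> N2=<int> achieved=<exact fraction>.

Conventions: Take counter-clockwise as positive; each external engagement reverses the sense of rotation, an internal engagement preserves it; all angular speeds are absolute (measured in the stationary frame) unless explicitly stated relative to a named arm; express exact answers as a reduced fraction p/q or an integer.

N1=39 N2=20 achieved=79/118

topology: planetary set — design target 79/118, arm = carrier (Willis)
Willis with ω_sun = 0: ω_arm/ω_ring = N3/(N1+N3); set equal to 79/118  ⇒  N3/N1 = (79/118)/(1 − 79/118) = 79/39
N3 = N1 + 2·N2  ⇒  N2/N1 = (N3/N1 − 1)/2 = (79/39 − 1)/2 = 20/39
smallest multiple with N1 ≥ 12 and N2 ≥ 10: k = 1  ⇒  N1 = 1·39 = 39, N2 = 1·20 = 20 (N1 ≤ 40, N2 ≤ 30, N2 ≠ N1 ✓), N3 = 39 + 2·20 = 79
check: N3/(N1+N3) with N1 = 39, N3 = 79 gives 79/118; |achieved − target| = 0 ≤ 79/11800 ✓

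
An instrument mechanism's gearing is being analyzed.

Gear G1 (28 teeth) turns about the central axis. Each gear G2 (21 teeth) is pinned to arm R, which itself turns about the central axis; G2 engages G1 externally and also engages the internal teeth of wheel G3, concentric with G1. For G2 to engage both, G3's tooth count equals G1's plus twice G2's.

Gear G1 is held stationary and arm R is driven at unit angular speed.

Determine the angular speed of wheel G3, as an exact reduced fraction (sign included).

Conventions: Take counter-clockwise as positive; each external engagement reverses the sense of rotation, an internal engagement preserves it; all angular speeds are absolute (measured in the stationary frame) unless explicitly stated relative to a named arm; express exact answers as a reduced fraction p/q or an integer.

7/5

recognized (axles ride arm R): planetary set, 28/21/70 teeth
ring teeth: 28 + 2·21 = 70
28(ω_sun−ω_arm) = −70(ω_ring−ω_arm),  ω_sun = 0, ω_arm = 1
ω_ring = 1 − (28/70)(0−1) = 7/5
exact speed ratio = 7/5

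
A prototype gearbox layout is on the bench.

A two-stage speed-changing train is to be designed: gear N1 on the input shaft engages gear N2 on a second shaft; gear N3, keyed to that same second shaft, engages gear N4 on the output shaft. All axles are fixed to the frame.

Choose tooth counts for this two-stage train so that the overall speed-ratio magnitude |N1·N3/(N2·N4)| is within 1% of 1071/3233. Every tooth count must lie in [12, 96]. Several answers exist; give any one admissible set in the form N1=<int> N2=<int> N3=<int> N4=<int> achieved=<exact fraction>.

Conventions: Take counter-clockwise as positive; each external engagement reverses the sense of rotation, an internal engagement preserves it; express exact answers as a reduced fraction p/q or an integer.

class = fixed-axis compound train [2-stage, 1071/3233 wanted]
target = 1071/3233 in lowest terms: an exact hit needs N1·N3 = k·1071 and N2·N4 = k·3233 for one integer k, every count in [12, 96]; additionally prefer no 1:1 stage (N1 ≠ N2, N3 ≠ N4)
k = 1: N1·N3 = 1071 = 17·63, N2·N4 = 3233 = 53·61
achieved = 17·63/(53·61) = 1071/3233; |achieved − target| = 0 ≤ 1071/323300 ✓

N1=17 N2=53 N3=63 N4=61 achieved=1071/3233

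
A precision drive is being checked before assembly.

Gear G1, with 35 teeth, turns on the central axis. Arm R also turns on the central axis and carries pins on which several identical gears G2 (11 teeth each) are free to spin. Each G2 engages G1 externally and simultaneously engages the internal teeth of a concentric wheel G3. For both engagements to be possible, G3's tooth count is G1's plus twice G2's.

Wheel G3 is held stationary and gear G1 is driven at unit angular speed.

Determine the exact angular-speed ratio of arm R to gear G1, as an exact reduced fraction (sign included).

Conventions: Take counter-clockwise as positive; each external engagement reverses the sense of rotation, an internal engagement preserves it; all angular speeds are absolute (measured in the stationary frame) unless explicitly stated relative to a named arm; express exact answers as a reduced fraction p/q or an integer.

planetary set (35T centre, 11T on arm, 57T internal) — Willis relation
ring teeth: 35 + 2·11 = 57
35(ω_sun−ω_arm) = −57(ω_ring−ω_arm),  ω_ring = 0, ω_sun = 1
35(1−ω_arm) = −57(0−ω_arm)  ⇒  92·ω_arm = 35  ⇒  ω_arm = 35/92
ω_out/ω_in = 35/92

35/92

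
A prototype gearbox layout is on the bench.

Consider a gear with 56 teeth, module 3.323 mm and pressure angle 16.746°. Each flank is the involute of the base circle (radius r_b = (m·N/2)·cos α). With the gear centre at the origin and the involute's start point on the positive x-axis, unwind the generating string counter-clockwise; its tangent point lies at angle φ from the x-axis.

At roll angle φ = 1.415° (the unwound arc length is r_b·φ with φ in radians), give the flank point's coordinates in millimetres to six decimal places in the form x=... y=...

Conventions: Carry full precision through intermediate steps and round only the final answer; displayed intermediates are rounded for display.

recognized (one wheel, involute flank): single-mesh tooth geometry, m = 3.323, N = 56
pitch radius r_p = m·N/2 = 3.323·56/2 = 93.044000
base radius r_b = r_p·cos α = 93.044000·cos 16.746° = 89.098142
roll angle φ = 1.415° = 0.02469641 rad
x = r_b·(cos φ + φ·sin φ) = 89.125308
y = r_b·(sin φ − φ·cos φ) = 0.000447

x=89.125308 y=0.000447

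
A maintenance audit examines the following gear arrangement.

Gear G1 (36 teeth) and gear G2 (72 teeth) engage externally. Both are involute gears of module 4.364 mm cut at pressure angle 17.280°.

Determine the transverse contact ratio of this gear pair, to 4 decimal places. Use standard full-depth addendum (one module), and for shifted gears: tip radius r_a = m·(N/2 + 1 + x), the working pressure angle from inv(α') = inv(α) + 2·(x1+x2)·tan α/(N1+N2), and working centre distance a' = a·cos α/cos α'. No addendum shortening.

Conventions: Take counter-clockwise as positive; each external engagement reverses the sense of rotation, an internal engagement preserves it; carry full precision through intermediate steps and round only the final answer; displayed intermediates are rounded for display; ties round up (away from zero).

1.9155

topology: single-mesh involute geometry — m = 4.364, 36T/72T pair
base radii: r_b1 = 75.006520, r_b2 = 150.013039
tip radii: r_a1 = 82.916000, r_a2 = 161.468000
no profile shift: α' = α, a' = a
action lengths: √(r_a1²−r_b1²) = 35.342397, √(r_a2²−r_b2²) = 59.732763
base pitch p_b = π·m·cos α = 13.091107
CR = (35.342397 + 59.732763 − 235.656000·sin 17.28000°)/13.091107 = 1.915463
contact ratio ≈ 1.9155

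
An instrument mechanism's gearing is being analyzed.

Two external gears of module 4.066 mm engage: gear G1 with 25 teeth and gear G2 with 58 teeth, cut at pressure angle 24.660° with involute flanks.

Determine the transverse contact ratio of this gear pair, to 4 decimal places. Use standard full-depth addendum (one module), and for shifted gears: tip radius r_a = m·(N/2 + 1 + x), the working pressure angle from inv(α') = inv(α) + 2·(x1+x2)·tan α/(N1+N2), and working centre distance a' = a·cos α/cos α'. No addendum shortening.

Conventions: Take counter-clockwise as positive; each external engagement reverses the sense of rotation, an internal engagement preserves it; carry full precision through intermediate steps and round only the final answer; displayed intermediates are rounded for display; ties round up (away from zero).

1.5098

topology: single-mesh involute geometry — m = 4.066, 25T/58T pair
base radii: r_b1 = 46.189744, r_b2 = 107.160206
tip radii: r_a1 = 54.891000, r_a2 = 121.980000
no profile shift: α' = α, a' = a
action lengths: √(r_a1²−r_b1²) = 29.656862, √(r_a2²−r_b2²) = 58.273585
base pitch p_b = π·m·cos α = 11.608749
CR = (29.656862 + 58.273585 − 168.739000·sin 24.66000°)/11.608749 = 1.509811
contact ratio ≈ 1.5098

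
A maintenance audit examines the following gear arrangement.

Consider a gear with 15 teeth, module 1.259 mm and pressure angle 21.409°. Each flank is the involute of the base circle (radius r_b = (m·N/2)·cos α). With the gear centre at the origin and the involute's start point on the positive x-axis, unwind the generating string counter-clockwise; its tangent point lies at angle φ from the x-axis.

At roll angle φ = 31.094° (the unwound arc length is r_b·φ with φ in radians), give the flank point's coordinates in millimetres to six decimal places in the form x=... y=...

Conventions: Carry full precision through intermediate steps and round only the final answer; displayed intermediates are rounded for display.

topology: single-mesh involute geometry — m = 1.259, N = 15
pitch radius r_p = m·N/2 = 1.259·15/2 = 9.442500
base radius r_b = r_p·cos α = 9.442500·cos 21.409° = 8.790953
roll angle φ = 31.094° = 0.54269268 rad
x = r_b·(cos φ + φ·sin φ) = 9.991722
y = r_b·(sin φ − φ·cos φ) = 0.454707

x=9.991722 y=0.454707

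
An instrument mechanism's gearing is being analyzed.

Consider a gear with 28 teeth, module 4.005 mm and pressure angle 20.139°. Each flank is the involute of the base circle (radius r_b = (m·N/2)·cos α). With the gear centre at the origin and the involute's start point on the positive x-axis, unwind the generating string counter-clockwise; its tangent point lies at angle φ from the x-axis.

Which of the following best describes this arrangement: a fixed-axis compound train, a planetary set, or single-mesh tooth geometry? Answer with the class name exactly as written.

topology: single-mesh involute geometry — m = 4.005, N = 28
classification: single-mesh tooth geometry

single-mesh tooth geometry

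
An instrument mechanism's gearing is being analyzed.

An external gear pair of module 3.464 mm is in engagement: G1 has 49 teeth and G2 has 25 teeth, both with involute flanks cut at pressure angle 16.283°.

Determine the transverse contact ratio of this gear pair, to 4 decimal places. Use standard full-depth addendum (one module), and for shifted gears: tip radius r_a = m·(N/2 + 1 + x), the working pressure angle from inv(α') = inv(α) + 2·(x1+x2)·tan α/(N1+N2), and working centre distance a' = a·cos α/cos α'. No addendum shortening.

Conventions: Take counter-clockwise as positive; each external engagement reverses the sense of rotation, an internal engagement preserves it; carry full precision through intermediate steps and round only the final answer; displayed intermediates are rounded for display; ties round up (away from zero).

1.8808

recognized (one external pair, fixed centres): single-mesh tooth geometry, m = 3.464, N1 = 49, N2 = 25
base radii: r_b1 = 81.463819, r_b2 = 41.563173
tip radii: r_a1 = 88.332000, r_a2 = 46.764000
no profile shift: α' = α, a' = a
action lengths: √(r_a1²−r_b1²) = 34.149500, √(r_a2²−r_b2²) = 21.433020
base pitch p_b = π·m·cos α = 10.445965
CR = (34.149500 + 21.433020 − 128.168000·sin 16.28300°)/10.445965 = 1.880777
contact ratio ≈ 1.8808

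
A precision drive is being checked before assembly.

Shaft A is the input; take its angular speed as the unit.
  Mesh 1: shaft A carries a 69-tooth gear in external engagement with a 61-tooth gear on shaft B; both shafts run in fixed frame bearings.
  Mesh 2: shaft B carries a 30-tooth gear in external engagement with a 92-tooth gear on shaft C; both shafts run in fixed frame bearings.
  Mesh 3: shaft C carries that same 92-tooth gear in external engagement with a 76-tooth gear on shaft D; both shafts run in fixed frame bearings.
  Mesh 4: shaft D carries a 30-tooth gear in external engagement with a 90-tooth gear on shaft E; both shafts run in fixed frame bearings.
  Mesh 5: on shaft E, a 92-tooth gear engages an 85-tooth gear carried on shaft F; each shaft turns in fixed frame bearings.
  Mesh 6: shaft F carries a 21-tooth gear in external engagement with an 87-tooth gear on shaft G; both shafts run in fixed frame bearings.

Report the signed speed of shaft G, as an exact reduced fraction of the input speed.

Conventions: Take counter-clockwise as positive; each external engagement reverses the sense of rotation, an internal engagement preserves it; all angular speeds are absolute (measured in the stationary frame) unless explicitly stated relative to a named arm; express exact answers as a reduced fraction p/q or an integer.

6-mesh fixed-axis compound train (all bearings frame-fixed)
mesh 1 [69T→61T]: |ω|/ω_in = 1×69/61 = 69/61, sense flips to −
mesh 2 [30T→92T]: |ω|/ω_in = (69/61)×30/92 = 45/122, sense flips to +
mesh 3 [92T→76T]: |ω|/ω_in = (45/122)×92/76 = 1035/2318, sense flips to −
mesh 4 [30T→90T]: |ω|/ω_in = (1035/2318)×30/90 = 345/2318, sense flips to +
mesh 5 [92T→85T]: |ω|/ω_in = (345/2318)×92/85 = 3174/19703, sense flips to −
mesh 6 [21T→87T]: |ω|/ω_in = (3174/19703)×21/87 = 22218/571387, sense flips to +
signed output speed (× input speed) = 22218/571387

22218/571387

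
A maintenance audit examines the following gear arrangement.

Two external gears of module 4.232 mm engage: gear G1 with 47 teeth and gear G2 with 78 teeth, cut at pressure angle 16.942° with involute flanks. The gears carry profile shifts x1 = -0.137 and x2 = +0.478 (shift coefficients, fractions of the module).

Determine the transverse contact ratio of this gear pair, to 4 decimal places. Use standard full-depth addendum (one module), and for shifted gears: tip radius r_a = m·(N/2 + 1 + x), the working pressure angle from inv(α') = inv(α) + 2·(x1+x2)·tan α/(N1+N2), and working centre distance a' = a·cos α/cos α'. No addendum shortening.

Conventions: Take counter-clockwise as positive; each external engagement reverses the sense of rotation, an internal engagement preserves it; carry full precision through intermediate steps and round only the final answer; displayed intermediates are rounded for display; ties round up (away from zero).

1.9218

class = single-mesh tooth geometry [involute pair 47T × 78T, m = 4.232]
base radii: r_b1 = 95.135806, r_b2 = 157.884955
tip radii: r_a1 = 103.104216, r_a2 = 171.302896
inv(α') = inv(16.942°) + 2·(-0.137+0.478)·tan α/(47+78) = 0.01059246  ⇒  α' = 17.90834°
a' = a·cos α / cos α' = 264.5000·cos 16.942°/cos 17.90834° = 265.903900
action lengths: √(r_a1²−r_b1²) = 39.744908, √(r_a2²−r_b2²) = 66.460689
base pitch p_b = π·m·cos α = 12.718211
CR = (39.744908 + 66.460689 − 265.903900·sin 17.90834°)/12.718211 = 1.921767
contact ratio ≈ 1.9218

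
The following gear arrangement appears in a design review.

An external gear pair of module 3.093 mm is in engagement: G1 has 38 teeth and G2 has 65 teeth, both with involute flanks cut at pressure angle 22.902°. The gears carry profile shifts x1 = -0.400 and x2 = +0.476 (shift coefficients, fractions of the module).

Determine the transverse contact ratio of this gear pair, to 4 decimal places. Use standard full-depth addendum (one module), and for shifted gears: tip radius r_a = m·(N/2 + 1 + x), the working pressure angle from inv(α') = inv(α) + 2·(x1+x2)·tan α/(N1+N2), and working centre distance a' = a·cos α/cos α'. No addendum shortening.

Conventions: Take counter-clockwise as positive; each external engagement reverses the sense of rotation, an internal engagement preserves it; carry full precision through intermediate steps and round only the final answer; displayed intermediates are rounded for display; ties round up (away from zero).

1.6074

recognized (one external pair, fixed centres): single-mesh tooth geometry, m = 3.093, N1 = 38, N2 = 65
base radii: r_b1 = 54.134504, r_b2 = 92.598494
tip radii: r_a1 = 60.622800, r_a2 = 105.087768
inv(α') = inv(22.902°) + 2·(-0.400+0.476)·tan α/(38+65) = 0.02336580  ⇒  α' = 23.10022°
a' = a·cos α / cos α' = 159.2895·cos 22.902°/cos 23.10022° = 159.523608
action lengths: √(r_a1²−r_b1²) = 27.286981, √(r_a2²−r_b2²) = 49.688608
base pitch p_b = π·m·cos α = 8.950977
CR = (27.286981 + 49.688608 − 159.523608·sin 23.10022°)/8.950977 = 1.607420
contact ratio ≈ 1.6074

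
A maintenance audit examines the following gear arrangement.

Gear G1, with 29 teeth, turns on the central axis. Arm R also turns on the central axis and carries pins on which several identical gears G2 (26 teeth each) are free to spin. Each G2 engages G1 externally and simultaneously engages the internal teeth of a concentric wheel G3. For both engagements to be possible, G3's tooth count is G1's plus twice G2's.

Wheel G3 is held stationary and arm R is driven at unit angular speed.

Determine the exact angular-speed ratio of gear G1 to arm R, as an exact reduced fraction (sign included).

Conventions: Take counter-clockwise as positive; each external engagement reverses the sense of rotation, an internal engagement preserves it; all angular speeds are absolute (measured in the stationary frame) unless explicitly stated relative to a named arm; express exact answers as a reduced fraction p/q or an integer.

recognized (axles ride arm R): planetary set, 29/26/81 teeth
ring teeth: 29 + 2·26 = 81
29(ω_sun−ω_arm) = −81(ω_ring−ω_arm),  ω_ring = 0, ω_arm = 1
ω_sun = 1 − (81/29)(0−1) = 110/29
ω_out/ω_in = 110/29

110/29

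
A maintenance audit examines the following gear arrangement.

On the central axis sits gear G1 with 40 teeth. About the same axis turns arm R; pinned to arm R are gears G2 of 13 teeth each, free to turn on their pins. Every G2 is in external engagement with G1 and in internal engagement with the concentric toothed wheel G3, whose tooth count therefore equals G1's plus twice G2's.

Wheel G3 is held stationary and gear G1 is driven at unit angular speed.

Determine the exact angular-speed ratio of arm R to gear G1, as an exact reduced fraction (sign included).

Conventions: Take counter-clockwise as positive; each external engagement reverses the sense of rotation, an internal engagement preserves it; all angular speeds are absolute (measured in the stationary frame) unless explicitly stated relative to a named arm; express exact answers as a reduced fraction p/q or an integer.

20/53

recognized (axles ride arm R): planetary set, 40/13/66 teeth
ring teeth: 40 + 2·13 = 66
40(ω_sun−ω_arm) = −66(ω_ring−ω_arm),  ω_ring = 0, ω_sun = 1
40(1−ω_arm) = −66(0−ω_arm)  ⇒  106·ω_arm = 40  ⇒  ω_arm = 20/53
ω_out/ω_in = 20/53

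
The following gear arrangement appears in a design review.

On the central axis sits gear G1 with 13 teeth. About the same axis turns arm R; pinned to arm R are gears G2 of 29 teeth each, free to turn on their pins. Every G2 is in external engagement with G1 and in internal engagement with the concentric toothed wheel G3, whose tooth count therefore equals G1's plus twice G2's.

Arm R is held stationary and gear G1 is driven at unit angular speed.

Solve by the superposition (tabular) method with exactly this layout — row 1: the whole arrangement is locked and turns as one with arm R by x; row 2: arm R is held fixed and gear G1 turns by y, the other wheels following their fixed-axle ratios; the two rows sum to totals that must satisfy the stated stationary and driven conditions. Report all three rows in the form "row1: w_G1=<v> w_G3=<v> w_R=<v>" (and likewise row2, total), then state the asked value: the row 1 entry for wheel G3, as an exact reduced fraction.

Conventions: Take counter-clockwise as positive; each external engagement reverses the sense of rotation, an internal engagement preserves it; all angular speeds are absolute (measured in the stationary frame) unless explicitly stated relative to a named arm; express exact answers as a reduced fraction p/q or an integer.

topology: planetary set — G1 13T / G2 29T / G3 71T, arm = carrier (Willis)
row 1 — lock + rotate with arm: ω_sun = ω_ring = ω_arm = x
row 2 — arm fixed, fixed-axis ratios: sun y, ring −(13/71)·y, arm 0
boundary: total ω_arm = x = 0 and total ω_sun = x + y = 1  ⇒  y = 1, x = 0
row 2 ring = −(13/71)·1 = -13/71
totals (row 1 + row 2): sun 0 + 1 = 1, ring 0 + (-13/71) = -13/71, arm 0 + 0 = 0
asked cell (row1, ring) = 0

row1: w_G1=0 w_G3=0 w_R=0
row2: w_G1=1 w_G3=-13/71 w_R=0
total: w_G1=1 w_G3=-13/71 w_R=0
asked value: 0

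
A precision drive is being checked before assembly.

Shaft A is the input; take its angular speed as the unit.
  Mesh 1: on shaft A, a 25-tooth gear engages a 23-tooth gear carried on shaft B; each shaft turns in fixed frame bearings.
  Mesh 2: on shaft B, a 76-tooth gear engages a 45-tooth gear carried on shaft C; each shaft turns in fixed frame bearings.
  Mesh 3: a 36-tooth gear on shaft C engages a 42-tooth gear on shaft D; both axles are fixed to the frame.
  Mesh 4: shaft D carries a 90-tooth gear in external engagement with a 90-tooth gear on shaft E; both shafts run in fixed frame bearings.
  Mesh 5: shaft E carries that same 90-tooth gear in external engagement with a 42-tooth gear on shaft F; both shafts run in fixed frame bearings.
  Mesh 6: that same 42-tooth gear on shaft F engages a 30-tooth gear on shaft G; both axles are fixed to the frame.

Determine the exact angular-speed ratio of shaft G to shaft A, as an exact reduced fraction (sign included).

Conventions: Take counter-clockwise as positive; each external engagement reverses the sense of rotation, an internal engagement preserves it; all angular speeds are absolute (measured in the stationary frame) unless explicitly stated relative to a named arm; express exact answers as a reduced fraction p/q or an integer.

760/161

class = fixed-axis compound train [6 meshes; 6 ratios multiply, 6 sense flips]
mesh 1 [25T→23T]: running ratio 25/23, sense −
mesh 2 [76T→45T]: running ratio 380/207, sense +
mesh 3 [36T→42T]: running ratio 760/483, sense −
mesh 4 [90T→90T]: running ratio 760/483, sense +
mesh 5 [90T→42T]: running ratio 3800/1127, sense −
mesh 6 [42T→30T]: running ratio 760/161, sense +
ω_out/ω_in = 760/161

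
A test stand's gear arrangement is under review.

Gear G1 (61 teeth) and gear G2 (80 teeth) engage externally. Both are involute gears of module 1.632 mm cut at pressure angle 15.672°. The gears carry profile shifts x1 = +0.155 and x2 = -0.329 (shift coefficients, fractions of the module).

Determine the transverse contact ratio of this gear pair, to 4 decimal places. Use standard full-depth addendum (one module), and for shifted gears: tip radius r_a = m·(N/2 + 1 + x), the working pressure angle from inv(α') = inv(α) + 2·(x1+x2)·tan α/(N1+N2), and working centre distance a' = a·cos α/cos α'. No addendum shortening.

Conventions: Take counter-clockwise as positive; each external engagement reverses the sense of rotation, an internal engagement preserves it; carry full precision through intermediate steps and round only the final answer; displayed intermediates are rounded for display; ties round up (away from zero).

topology: single-mesh involute geometry — m = 1.632, 61T/80T pair
base radii: r_b1 = 47.925521, r_b2 = 62.853142
tip radii: r_a1 = 51.660960, r_a2 = 66.375072
inv(α') = inv(15.672°) + 2·(+0.155-0.329)·tan α/(61+80) = 0.00633965  ⇒  α' = 15.14992°
a' = a·cos α / cos α' = 115.0560·cos 15.672°/cos 15.14992° = 114.767371
action lengths: √(r_a1²−r_b1²) = 19.287281, √(r_a2²−r_b2²) = 21.333839
base pitch p_b = π·m·cos α = 4.936474
CR = (19.287281 + 21.333839 − 114.767371·sin 15.14992°)/4.936474 = 2.152785
contact ratio ≈ 2.1528

2.1528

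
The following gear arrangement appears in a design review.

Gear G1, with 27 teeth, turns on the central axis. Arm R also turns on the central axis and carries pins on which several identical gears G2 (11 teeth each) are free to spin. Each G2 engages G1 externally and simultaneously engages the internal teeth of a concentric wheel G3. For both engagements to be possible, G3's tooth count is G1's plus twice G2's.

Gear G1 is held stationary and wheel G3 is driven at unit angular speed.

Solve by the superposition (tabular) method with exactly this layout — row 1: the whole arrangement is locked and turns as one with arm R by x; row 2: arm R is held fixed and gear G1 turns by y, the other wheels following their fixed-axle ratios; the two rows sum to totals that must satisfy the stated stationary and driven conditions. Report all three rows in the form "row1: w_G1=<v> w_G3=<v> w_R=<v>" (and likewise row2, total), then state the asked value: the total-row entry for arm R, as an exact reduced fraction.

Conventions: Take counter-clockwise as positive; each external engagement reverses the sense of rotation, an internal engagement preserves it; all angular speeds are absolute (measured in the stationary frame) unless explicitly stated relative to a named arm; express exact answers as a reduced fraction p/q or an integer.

row1: w_G1=49/76 w_G3=49/76 w_R=49/76
row2: w_G1=-49/76 w_G3=27/76 w_R=0
total: w_G1=0 w_G3=1 w_R=49/76
asked value: 49/76

topology: planetary set — G1 27T / G2 11T / G3 49T, arm = carrier (Willis)
row 1: whole set turns with the arm by x
superposition row 2 [arm held]: sun y, ring −(27/49)·y, arm 0
boundary: total ω_sun = x + y = 0 and total ω_ring = x − (27/49)·y = 1  ⇒  y = -49/76, x = 49/76
row 2 ring = −(27/49)·(-49/76) = 27/76
totals (row 1 + row 2): sun 49/76 + (-49/76) = 0, ring 49/76 + 27/76 = 1, arm 49/76 + 0 = 49/76
asked cell (total, arm) = 49/76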